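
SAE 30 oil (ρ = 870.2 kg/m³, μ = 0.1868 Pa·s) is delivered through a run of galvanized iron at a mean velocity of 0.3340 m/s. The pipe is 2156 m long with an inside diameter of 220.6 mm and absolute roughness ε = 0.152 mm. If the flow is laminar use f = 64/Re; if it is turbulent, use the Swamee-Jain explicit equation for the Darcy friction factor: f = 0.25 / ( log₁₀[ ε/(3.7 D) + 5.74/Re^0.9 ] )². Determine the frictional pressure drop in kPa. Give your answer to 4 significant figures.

Reynolds number Re = ρVD/μ = 870.2 · 0.334 · 0.2206 / 0.187 = 343.2.
Re < 2300 → laminar flow, so f = 64/Re = 64/343.2 = 0.1865 (the turbulent correlation is not needed).
Darcy-Weisbach: ΔP = f(L/D)(ρV²/2) = 0.1865·(2156/0.2206)·(870.2·0.334²/2) = 0.1865·9773·48.54 = 8.845e+04 Pa.
ΔP = 8.845e+04 Pa = 88.45 kPa.

ΔP ≈ 88.45 kPa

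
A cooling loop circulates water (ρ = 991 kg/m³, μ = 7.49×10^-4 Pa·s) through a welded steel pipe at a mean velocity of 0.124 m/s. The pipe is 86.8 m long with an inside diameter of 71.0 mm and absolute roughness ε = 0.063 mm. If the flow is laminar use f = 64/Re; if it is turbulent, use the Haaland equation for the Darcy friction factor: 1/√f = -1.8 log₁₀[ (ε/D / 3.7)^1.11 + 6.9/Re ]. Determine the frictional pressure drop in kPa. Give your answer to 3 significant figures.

ΔP ≈ 0.287 kPa

Reynolds number Re = ρVD/μ = 991 · 0.124 · 0.071 / 0.000749 = 1.165e+04.
Re > 4000 → turbulent. Relative roughness ε/D = 6.3e-05/0.071 = 0.000887. Haaland: 1/√f = -1.8 log₁₀[(0.000887/3.7)^1.11 + 6.9/1.165e+04] = -1.8 log₁₀[9.59e-05 + 0.000592] = 5.692, so f = 0.03086.
Darcy-Weisbach: ΔP = f(L/D)(ρV²/2) = 0.03086·(86.8/0.071)·(991·0.124²/2) = 0.03086·1223·7.619 = 287.5 Pa.
ΔP = 287.5 Pa = 0.287 kPa.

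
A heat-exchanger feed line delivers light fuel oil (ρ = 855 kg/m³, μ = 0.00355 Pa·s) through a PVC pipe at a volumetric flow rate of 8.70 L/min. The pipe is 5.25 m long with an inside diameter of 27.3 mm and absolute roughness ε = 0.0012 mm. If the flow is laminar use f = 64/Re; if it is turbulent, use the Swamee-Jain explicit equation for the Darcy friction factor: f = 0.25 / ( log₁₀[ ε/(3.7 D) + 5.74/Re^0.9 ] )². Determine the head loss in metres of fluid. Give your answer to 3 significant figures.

Q = 8.70 L/min = 8.70/60000 = 0.000145 m³/s.
Cross-sectional area A = πD²/4 = π(0.0273)²/4 = 0.0005853 m²; mean velocity V = Q/A = 0.000145/0.0005853 = 0.2477 m/s.
Reynolds number Re = ρVD/μ = 855 · 0.2477 · 0.0273 / 0.00355 = 1629.
Re < 2300 → laminar flow, so f = 64/Re = 64/1629 = 0.03929 (the turbulent correlation is not needed).
Darcy-Weisbach: ΔP = f(L/D)(ρV²/2) = 0.03929·(5.25/0.0273)·(855·0.2477²/2) = 0.03929·192.3·26.23 = 198.2 Pa.
Head loss h_f = ΔP/(ρg) = 198.2/(855·9.81) = 0.0236 m.

h_f ≈ 0.0236 m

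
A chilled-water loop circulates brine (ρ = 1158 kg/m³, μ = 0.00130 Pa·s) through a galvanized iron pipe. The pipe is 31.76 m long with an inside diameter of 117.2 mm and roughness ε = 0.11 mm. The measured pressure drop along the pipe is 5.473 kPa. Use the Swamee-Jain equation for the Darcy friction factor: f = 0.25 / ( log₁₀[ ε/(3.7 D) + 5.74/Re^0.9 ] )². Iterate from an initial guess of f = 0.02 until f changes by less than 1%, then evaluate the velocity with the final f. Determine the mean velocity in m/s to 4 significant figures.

Rearranging Darcy-Weisbach: V = √(2·ΔP·D/(f·L·ρ)). With ε/D = 0.00011/0.1172 = 0.000939, iterate starting from f = 0.02:
  f = 0.02 → V = √(2·5473·0.1172/(0.02·31.76·1158)) = 1.321 m/s; Re = ρVD/μ = 1.379e+05; f → 0.02151
  f = 0.02151 → V = 1.274 m/s; Re = 1.33e+05; f → 0.02157
Converged (Δf/f < 1%). With the final f = 0.02157: V = √(2·5473·0.1172/(0.02157·31.76·1158)) = 1.272 m/s.

V ≈ 1.272 m/s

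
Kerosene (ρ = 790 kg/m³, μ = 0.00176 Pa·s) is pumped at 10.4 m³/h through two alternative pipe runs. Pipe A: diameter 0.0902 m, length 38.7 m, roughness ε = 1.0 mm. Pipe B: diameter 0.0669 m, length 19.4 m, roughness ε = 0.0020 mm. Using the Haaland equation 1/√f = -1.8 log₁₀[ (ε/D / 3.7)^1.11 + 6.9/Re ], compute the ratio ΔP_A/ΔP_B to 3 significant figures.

Pipe A: V = Q/A = 0.002889/0.00639 = 0.4521 m/s; Re = 1.83e+04; ε/D = 0.0111; Haaland → f = 0.04208; ΔP_A = f(L/D)(ρV²/2) = 1458 Pa.
Pipe B: V = Q/A = 0.002889/0.003515 = 0.8218 m/s; Re = 2.468e+04; ε/D = 2.99e-05; Haaland → f = 0.02449; ΔP_B = f(L/D)(ρV²/2) = 1895 Pa.
ΔP_A/ΔP_B = 1458/1895 = 0.769.

ΔP_A/ΔP_B ≈ 0.769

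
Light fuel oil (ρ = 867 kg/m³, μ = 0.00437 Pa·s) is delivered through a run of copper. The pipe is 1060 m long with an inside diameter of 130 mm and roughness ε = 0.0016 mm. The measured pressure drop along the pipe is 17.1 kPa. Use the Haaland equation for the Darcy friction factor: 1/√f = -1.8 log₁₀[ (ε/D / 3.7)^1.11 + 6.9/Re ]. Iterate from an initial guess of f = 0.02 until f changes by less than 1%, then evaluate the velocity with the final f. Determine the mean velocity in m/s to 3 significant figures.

Rearranging Darcy-Weisbach: V = √(2·ΔP·D/(f·L·ρ)). With ε/D = 1.6e-06/0.13 = 1.23e-05, iterate starting from f = 0.02:
  f = 0.02 → V = √(2·1.71e+04·0.13/(0.02·1060·867)) = 0.4918 m/s; Re = ρVD/μ = 1.268e+04; f → 0.02897
  f = 0.02897 → V = 0.4086 m/s; Re = 1.054e+04; f → 0.03046
  f = 0.03046 → V = 0.3986 m/s; Re = 1.028e+04; f → 0.03066
Converged (Δf/f < 1%). With the final f = 0.03066: V = √(2·1.71e+04·0.13/(0.03066·1060·867)) = 0.3972 m/s.

V ≈ 0.397 m/s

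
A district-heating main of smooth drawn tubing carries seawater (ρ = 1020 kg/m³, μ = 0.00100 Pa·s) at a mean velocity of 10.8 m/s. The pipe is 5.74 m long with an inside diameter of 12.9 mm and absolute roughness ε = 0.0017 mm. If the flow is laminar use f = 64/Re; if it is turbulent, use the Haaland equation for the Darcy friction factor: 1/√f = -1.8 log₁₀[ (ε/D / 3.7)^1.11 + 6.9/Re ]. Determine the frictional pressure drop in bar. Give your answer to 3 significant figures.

Reynolds number Re = ρVD/μ = 1020 · 10.8 · 0.0129 / 0.001 = 1.421e+05.
Re > 4000 → turbulent. Relative roughness ε/D = 1.7e-06/0.0129 = 0.000132. Haaland: 1/√f = -1.8 log₁₀[(0.000132/3.7)^1.11 + 6.9/1.421e+05] = -1.8 log₁₀[1.15e-05 + 4.86e-05] = 7.598, so f = 0.01732.
Darcy-Weisbach: ΔP = f(L/D)(ρV²/2) = 0.01732·(5.74/0.0129)·(1020·10.8²/2) = 0.01732·445·5.949e+04 = 4.585e+05 Pa.
ΔP = 4.585e+05 Pa = 4.58 bar.

ΔP ≈ 4.58 bar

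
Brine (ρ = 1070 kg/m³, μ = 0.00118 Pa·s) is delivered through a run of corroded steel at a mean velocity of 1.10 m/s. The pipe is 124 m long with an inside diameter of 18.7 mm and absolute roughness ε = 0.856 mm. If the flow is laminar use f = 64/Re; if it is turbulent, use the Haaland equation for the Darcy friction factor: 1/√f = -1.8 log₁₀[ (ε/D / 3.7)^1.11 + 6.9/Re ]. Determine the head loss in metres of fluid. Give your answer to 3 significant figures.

h_f ≈ 28.7 m

Reynolds number Re = ρVD/μ = 1070 · 1.1 · 0.0187 / 0.00118 = 1.865e+04.
Re > 4000 → turbulent. Relative roughness ε/D = 0.000856/0.0187 = 0.0458. Haaland: 1/√f = -1.8 log₁₀[(0.0458/3.7)^1.11 + 6.9/1.865e+04] = -1.8 log₁₀[0.00763 + 0.00037] = 3.774, so f = 0.0702.
Darcy-Weisbach: ΔP = f(L/D)(ρV²/2) = 0.0702·(124/0.0187)·(1070·1.1²/2) = 0.0702·6631·647.4 = 3.013e+05 Pa.
Head loss h_f = ΔP/(ρg) = 3.013e+05/(1070·9.81) = 28.7 m.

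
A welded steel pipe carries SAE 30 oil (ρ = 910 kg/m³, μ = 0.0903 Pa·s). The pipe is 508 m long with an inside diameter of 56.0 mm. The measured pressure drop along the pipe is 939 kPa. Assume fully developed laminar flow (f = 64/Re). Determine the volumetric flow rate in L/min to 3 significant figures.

For laminar flow, f = 64/Re with Re = ρVD/μ, so Darcy-Weisbach reduces to ΔP = 32μLV/D². Solving for V: V = ΔP·D²/(32μL) = 9.39e+05·(0.056)²/(32·0.0903·508) = 2.006 m/s.
Check: Re = ρVD/μ = 910·2.006·0.056/0.0903 = 1132 < 2300, so the laminar assumption holds.
Q = V·A = 2.006·(π/4·0.056²) = 0.004941 m³/s = 296 L/min.

Q ≈ 296 L/min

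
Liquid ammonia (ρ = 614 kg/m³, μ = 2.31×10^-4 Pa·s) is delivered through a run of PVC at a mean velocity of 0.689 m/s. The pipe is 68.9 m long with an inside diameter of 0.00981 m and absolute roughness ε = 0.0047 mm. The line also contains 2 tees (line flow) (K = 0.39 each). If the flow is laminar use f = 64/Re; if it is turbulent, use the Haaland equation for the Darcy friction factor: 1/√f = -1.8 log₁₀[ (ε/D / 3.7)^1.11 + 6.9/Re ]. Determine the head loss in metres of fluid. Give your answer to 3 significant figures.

Reynolds number Re = ρVD/μ = 614 · 0.689 · 0.00981 / 0.000231 = 1.797e+04.
Re > 4000 → turbulent. Relative roughness ε/D = 4.7e-06/0.00981 = 0.000479. Haaland: 1/√f = -1.8 log₁₀[(0.000479/3.7)^1.11 + 6.9/1.797e+04] = -1.8 log₁₀[4.84e-05 + 0.000384] = 6.055, so f = 0.02727.
Total minor-loss coefficient ΣK = 2·0.39 = 0.78.
ΔP = [f·L/D + ΣK]·(ρV²/2) = [0.02727·68.9/0.00981 + 0.78]·(614·0.689²/2) = [191.5 + 0.78]·145.7 = 2.803e+04 Pa.
Head loss h_f = ΔP/(ρg) = 2.803e+04/(614·9.81) = 4.65 m.

h_f ≈ 4.65 m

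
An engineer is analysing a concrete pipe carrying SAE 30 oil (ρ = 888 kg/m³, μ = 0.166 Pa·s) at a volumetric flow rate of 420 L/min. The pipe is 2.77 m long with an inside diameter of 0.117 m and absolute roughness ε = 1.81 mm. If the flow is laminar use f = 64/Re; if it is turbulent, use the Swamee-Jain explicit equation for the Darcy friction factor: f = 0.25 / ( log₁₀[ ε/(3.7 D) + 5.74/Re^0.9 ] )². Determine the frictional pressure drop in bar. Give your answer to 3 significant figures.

ΔP ≈ 0.00700 bar

Q = 420 L/min = 420/60000 = 0.007 m³/s.
Cross-sectional area A = πD²/4 = π(0.117)²/4 = 0.01075 m²; mean velocity V = Q/A = 0.007/0.01075 = 0.6511 m/s.
Reynolds number Re = ρVD/μ = 888 · 0.6511 · 0.117 / 0.166 = 407.5.
Re < 2300 → laminar flow, so f = 64/Re = 64/407.5 = 0.1571 (the turbulent correlation is not needed).
Darcy-Weisbach: ΔP = f(L/D)(ρV²/2) = 0.1571·(2.77/0.117)·(888·0.6511²/2) = 0.1571·23.68·188.2 = 699.8 Pa.
ΔP = 699.8 Pa = 0.00700 bar.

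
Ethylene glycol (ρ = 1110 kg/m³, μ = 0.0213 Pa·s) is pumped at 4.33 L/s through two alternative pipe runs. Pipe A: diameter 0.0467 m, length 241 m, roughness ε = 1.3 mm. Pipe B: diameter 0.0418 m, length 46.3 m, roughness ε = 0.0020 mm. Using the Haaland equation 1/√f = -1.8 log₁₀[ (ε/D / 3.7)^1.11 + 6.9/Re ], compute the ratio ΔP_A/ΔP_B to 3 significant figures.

ΔP_A/ΔP_B ≈ 5.27

Pipe A: V = Q/A = 0.00433/0.001713 = 2.528 m/s; Re = 6152; ε/D = 0.0278; Haaland → f = 0.06051; ΔP_A = f(L/D)(ρV²/2) = 1.108e+06 Pa.
Pipe B: V = Q/A = 0.00433/0.001372 = 3.155 m/s; Re = 6873; ε/D = 4.78e-05; Haaland → f = 0.03437; ΔP_B = f(L/D)(ρV²/2) = 2.104e+05 Pa.
ΔP_A/ΔP_B = 1.108e+06/2.104e+05 = 5.27.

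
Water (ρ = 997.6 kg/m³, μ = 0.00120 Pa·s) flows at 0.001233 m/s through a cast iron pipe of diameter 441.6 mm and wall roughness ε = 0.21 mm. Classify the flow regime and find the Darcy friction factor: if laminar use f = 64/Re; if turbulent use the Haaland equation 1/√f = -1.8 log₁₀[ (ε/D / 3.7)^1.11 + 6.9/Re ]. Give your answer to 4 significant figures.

Re = ρVD/μ = 997.6·0.001233·0.4416/0.0012 = 452.7.
Re < 2300 → laminar, so f = 64/Re = 0.1414 (roughness is irrelevant in laminar flow).

f ≈ 0.1414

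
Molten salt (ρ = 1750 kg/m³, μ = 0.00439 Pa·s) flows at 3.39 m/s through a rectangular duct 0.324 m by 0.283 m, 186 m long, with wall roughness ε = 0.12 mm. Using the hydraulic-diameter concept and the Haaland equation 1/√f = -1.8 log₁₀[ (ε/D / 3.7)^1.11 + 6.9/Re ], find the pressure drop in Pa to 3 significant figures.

Hydraulic diameter D_h = 4A/P = 4·(0.324·0.283)/(2·(0.324+0.283)) = 0.3668/1.214 = 0.3021 m.
Re = ρVD_h/μ = 1750·3.39·0.3021/0.00439 = 4.083e+05.
ε/D_h = 0.00012/0.3021 = 0.000397; Haaland gives 1/√f = -1.8 log₁₀[3.93e-05+1.69e-05] = 7.651, so f = 0.01708.
ΔP = f(L/D_h)(ρV²/2) = 0.01708·186/0.3021·1.006e+04 = 1.058e+05 Pa.

ΔP ≈ 106000 Pa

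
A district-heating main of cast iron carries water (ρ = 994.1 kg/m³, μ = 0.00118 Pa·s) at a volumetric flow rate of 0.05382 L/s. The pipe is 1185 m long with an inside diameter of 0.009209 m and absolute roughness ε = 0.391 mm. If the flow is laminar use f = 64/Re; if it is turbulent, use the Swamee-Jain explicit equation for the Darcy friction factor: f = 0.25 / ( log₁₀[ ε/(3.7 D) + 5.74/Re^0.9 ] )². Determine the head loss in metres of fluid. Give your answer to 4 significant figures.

h_f ≈ 308.0 m

Q = 0.05382 L/s = 0.05382/1000 = 5.382e-05 m³/s.
Cross-sectional area A = πD²/4 = π(0.009209)²/4 = 6.661e-05 m²; mean velocity V = Q/A = 5.382e-05/6.661e-05 = 0.808 m/s.
Reynolds number Re = ρVD/μ = 994.1 · 0.808 · 0.009209 / 0.00118 = 6269.
Re > 4000 → turbulent. Relative roughness ε/D = 0.000391/0.009209 = 0.0425. Swamee-Jain: f = 0.25/(log₁₀[0.0425/3.7 + 5.74/6269^0.9])² = 0.25/(log₁₀[0.0115 + 0.0022])² = 0.25/(-1.864)² = 0.07194.
Darcy-Weisbach: ΔP = f(L/D)(ρV²/2) = 0.07194·(1185/0.009209)·(994.1·0.808²/2) = 0.07194·1.287e+05·324.5 = 3.004e+06 Pa.
Head loss h_f = ΔP/(ρg) = 3.004e+06/(994.1·9.81) = 308.0 m.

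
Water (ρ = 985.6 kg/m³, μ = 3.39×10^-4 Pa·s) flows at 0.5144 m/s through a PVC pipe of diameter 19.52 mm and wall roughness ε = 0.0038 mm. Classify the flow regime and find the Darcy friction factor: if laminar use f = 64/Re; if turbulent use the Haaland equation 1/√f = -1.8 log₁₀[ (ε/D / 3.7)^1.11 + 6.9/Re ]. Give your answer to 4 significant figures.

Re = ρVD/μ = 985.6·0.5144·0.01952/0.000339 = 2.919e+04.
Re > 4000 → turbulent. ε/D = 3.8e-06/0.01952 = 0.000195; Haaland: 1/√f = -1.8 log₁₀[1.78e-05 + 0.000236] = 6.471, so f = 0.02388.

f ≈ 0.02388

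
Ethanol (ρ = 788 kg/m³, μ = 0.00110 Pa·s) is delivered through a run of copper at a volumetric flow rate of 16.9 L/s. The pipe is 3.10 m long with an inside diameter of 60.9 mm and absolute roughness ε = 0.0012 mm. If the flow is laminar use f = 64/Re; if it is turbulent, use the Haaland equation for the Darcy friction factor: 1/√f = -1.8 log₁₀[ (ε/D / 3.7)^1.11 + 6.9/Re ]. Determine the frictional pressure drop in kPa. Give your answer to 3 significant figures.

ΔP ≈ 10.1 kPa

Q = 16.9 L/s = 16.9/1000 = 0.0169 m³/s.
Cross-sectional area A = πD²/4 = π(0.0609)²/4 = 0.002913 m²; mean velocity V = Q/A = 0.0169/0.002913 = 5.802 m/s.
Reynolds number Re = ρVD/μ = 788 · 5.802 · 0.0609 / 0.0011 = 2.531e+05.
Re > 4000 → turbulent. Relative roughness ε/D = 1.2e-06/0.0609 = 1.97e-05. Haaland: 1/√f = -1.8 log₁₀[(1.97e-05/3.7)^1.11 + 6.9/2.531e+05] = -1.8 log₁₀[1.4e-06 + 2.73e-05] = 8.177, so f = 0.01496.
Darcy-Weisbach: ΔP = f(L/D)(ρV²/2) = 0.01496·(3.1/0.0609)·(788·5.802²/2) = 0.01496·50.9·1.326e+04 = 1.01e+04 Pa.
ΔP = 1.01e+04 Pa = 10.1 kPa.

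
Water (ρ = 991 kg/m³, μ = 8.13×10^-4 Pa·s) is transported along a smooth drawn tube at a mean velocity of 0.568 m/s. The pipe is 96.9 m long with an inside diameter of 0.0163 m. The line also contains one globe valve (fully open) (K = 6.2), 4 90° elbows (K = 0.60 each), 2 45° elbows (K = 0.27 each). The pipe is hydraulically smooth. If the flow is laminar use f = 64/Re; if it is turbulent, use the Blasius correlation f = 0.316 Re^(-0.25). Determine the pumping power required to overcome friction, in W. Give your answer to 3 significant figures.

Reynolds number Re = ρVD/μ = 991 · 0.568 · 0.0163 / 0.000813 = 1.129e+04.
Re > 4000 → turbulent. Smooth-pipe (Blasius): f = 0.316 Re^(-0.25) = 0.316/(1.129e+04)^0.25 = 0.03066.
Total minor-loss coefficient ΣK = 1·6.2 + 4·0.6 + 2·0.27 = 9.14.
ΔP = [f·L/D + ΣK]·(ρV²/2) = [0.03066·96.9/0.0163 + 9.14]·(991·0.568²/2) = [182.3 + 9.14]·159.9 = 3.06e+04 Pa.
Q = V·A = 0.568·0.0002087 = 0.0001185 m³/s.
Pumping power P = QΔP = 0.0001185·3.06e+04 = 3.627 W = 3.63 W.

P ≈ 3.63 W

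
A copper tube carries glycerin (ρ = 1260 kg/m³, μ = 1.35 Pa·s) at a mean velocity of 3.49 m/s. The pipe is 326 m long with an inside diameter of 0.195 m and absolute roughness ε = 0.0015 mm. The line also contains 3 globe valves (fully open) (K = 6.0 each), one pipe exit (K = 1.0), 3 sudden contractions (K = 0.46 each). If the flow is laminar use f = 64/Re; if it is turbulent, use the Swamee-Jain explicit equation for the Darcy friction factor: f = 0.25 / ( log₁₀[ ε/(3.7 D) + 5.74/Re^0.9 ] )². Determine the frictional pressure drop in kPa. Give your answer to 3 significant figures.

ΔP ≈ 1450 kPa

Reynolds number Re = ρVD/μ = 1260 · 3.49 · 0.195 / 1.35 = 635.2.
Re < 2300 → laminar flow, so f = 64/Re = 64/635.2 = 0.1008 (the turbulent correlation is not needed).
Total minor-loss coefficient ΣK = 3·6 + 1·1 + 3·0.46 = 20.4.
ΔP = [f·L/D + ΣK]·(ρV²/2) = [0.1008·326/0.195 + 20.4]·(1260·3.49²/2) = [168.4 + 20.4]·7673 = 1.449e+06 Pa.
ΔP = 1.449e+06 Pa = 1450 kPa.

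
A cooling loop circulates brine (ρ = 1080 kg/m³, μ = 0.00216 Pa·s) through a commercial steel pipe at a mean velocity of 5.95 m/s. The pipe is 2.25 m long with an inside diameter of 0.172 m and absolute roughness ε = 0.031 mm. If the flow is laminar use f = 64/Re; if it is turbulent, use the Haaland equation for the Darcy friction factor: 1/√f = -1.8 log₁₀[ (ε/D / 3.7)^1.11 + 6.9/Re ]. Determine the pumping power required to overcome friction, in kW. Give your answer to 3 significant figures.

Reynolds number Re = ρVD/μ = 1080 · 5.95 · 0.172 / 0.00216 = 5.117e+05.
Re > 4000 → turbulent. Relative roughness ε/D = 3.1e-05/0.172 = 0.00018. Haaland: 1/√f = -1.8 log₁₀[(0.00018/3.7)^1.11 + 6.9/5.117e+05] = -1.8 log₁₀[1.63e-05 + 1.35e-05] = 8.146, so f = 0.01507.
Darcy-Weisbach: ΔP = f(L/D)(ρV²/2) = 0.01507·(2.25/0.172)·(1080·5.95²/2) = 0.01507·13.08·1.912e+04 = 3769 Pa.
Q = V·A = 5.95·0.02324 = 0.1382 m³/s.
Pumping power P = QΔP = 0.1382·3769 = 521.1 W = 0.521 kW.

P ≈ 0.521 kW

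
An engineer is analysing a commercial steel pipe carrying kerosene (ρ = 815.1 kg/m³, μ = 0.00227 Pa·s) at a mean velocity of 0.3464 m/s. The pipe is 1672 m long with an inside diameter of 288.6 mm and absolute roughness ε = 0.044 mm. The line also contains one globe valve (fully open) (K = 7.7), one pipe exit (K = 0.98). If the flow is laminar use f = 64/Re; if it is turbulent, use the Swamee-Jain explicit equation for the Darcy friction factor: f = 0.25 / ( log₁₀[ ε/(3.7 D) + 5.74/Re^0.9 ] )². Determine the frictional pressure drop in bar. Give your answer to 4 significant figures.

Reynolds number Re = ρVD/μ = 815.1 · 0.3464 · 0.2886 / 0.00227 = 3.59e+04.
Re > 4000 → turbulent. Relative roughness ε/D = 4.4e-05/0.2886 = 0.000152. Swamee-Jain: f = 0.25/(log₁₀[0.000152/3.7 + 5.74/3.59e+04^0.9])² = 0.25/(log₁₀[4.12e-05 + 0.000456])² = 0.25/(-3.303)² = 0.02291.
Total minor-loss coefficient ΣK = 1·7.7 + 1·0.98 = 8.68.
ΔP = [f·L/D + ΣK]·(ρV²/2) = [0.02291·1672/0.2886 + 8.68]·(815.1·0.3464²/2) = [132.8 + 8.68]·48.9 = 6916 Pa.
ΔP = 6916 Pa = 0.06916 bar.

ΔP ≈ 0.06916 bar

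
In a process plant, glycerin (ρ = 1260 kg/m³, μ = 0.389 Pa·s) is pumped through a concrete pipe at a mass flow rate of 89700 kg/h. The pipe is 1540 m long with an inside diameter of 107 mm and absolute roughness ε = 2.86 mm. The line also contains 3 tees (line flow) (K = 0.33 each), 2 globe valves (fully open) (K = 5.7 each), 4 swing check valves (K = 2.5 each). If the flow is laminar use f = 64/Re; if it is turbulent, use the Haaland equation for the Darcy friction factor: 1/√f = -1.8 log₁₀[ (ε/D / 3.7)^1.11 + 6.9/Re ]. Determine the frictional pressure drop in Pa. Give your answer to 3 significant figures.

ΔP ≈ 3.75×10^6 Pa

ṁ = 89700 kg/h = 89700/3600 = 24.92 kg/s.
A = πD²/4 = π(0.107)²/4 = 0.008992 m²; mean velocity V = ṁ/(ρA) = 24.92/(1260 · 0.008992) = 2.199 m/s.
Reynolds number Re = ρVD/μ = 1260 · 2.199 · 0.107 / 0.389 = 762.2.
Re < 2300 → laminar flow, so f = 64/Re = 64/762.2 = 0.08397 (the turbulent correlation is not needed).
Total minor-loss coefficient ΣK = 3·0.33 + 2·5.7 + 4·2.5 = 22.4.
ΔP = [f·L/D + ΣK]·(ρV²/2) = [0.08397·1540/0.107 + 22.4]·(1260·2.199²/2) = [1209 + 22.4]·3047 = 3.75e+06 Pa.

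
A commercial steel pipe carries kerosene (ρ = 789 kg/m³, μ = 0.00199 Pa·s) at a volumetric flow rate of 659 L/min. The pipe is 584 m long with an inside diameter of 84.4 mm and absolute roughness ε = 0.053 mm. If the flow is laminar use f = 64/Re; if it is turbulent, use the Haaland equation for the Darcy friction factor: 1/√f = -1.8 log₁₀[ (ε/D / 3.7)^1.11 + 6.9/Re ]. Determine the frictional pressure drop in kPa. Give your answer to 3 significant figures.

Q = 659 L/min = 659/60000 = 0.01098 m³/s.
Cross-sectional area A = πD²/4 = π(0.0844)²/4 = 0.005595 m²; mean velocity V = Q/A = 0.01098/0.005595 = 1.963 m/s.
Reynolds number Re = ρVD/μ = 789 · 1.963 · 0.0844 / 0.00199 = 6.569e+04.
Re > 4000 → turbulent. Relative roughness ε/D = 5.3e-05/0.0844 = 0.000628. Haaland: 1/√f = -1.8 log₁₀[(0.000628/3.7)^1.11 + 6.9/6.569e+04] = -1.8 log₁₀[6.53e-05 + 0.000105] = 6.784, so f = 0.02173.
Darcy-Weisbach: ΔP = f(L/D)(ρV²/2) = 0.02173·(584/0.0844)·(789·1.963²/2) = 0.02173·6919·1520 = 2.286e+05 Pa.
ΔP = 2.286e+05 Pa = 229 kPa.

ΔP ≈ 229 kPa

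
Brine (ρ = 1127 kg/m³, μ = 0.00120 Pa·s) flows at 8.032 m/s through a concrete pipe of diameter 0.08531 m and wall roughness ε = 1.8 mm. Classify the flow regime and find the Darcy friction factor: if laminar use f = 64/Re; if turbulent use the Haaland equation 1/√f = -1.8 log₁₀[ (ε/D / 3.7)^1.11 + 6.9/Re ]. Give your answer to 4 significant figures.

Re = ρVD/μ = 1127·8.032·0.08531/0.0012 = 6.435e+05.
Re > 4000 → turbulent. ε/D = 0.0018/0.08531 = 0.0211; Haaland: 1/√f = -1.8 log₁₀[0.00323 + 1.07e-05] = 4.481, so f = 0.04981.

f ≈ 0.04981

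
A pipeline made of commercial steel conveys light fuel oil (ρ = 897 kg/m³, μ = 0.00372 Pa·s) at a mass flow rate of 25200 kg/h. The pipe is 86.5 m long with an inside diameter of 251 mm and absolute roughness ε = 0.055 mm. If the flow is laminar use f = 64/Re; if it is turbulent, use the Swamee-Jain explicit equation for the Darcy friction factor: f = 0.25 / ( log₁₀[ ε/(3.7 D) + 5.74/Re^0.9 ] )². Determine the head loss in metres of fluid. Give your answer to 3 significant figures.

h_f ≈ 0.0139 m

ṁ = 25200 kg/h = 25200/3600 = 7 kg/s.
A = πD²/4 = π(0.251)²/4 = 0.04948 m²; mean velocity V = ṁ/(ρA) = 7/(897 · 0.04948) = 0.1577 m/s.
Reynolds number Re = ρVD/μ = 897 · 0.1577 · 0.251 / 0.00372 = 9545.
Re > 4000 → turbulent. Relative roughness ε/D = 5.5e-05/0.251 = 0.000219. Swamee-Jain: f = 0.25/(log₁₀[0.000219/3.7 + 5.74/9545^0.9])² = 0.25/(log₁₀[5.92e-05 + 0.0015])² = 0.25/(-2.806)² = 0.03175.
Darcy-Weisbach: ΔP = f(L/D)(ρV²/2) = 0.03175·(86.5/0.251)·(897·0.1577²/2) = 0.03175·344.6·11.16 = 122.1 Pa.
Head loss h_f = ΔP/(ρg) = 122.1/(897·9.81) = 0.0139 m.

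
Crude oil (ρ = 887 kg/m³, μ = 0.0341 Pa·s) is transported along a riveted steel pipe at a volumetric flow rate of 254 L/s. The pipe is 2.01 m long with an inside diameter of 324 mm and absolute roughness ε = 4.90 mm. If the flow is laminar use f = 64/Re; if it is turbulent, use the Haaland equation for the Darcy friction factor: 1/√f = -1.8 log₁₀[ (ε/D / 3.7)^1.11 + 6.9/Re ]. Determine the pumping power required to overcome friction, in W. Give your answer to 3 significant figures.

Q = 254 L/s = 254/1000 = 0.254 m³/s.
Cross-sectional area A = πD²/4 = π(0.324)²/4 = 0.08245 m²; mean velocity V = Q/A = 0.254/0.08245 = 3.081 m/s.
Reynolds number Re = ρVD/μ = 887 · 3.081 · 0.324 / 0.0341 = 2.596e+04.
Re > 4000 → turbulent. Relative roughness ε/D = 0.0049/0.324 = 0.0151. Haaland: 1/√f = -1.8 log₁₀[(0.0151/3.7)^1.11 + 6.9/2.596e+04] = -1.8 log₁₀[0.00223 + 0.000266] = 4.684, so f = 0.04557.
Darcy-Weisbach: ΔP = f(L/D)(ρV²/2) = 0.04557·(2.01/0.324)·(887·3.081²/2) = 0.04557·6.204·4209 = 1190 Pa.
Pumping power P = QΔP = 0.254·1190 = 302.3 W = 302 W.

P ≈ 302 W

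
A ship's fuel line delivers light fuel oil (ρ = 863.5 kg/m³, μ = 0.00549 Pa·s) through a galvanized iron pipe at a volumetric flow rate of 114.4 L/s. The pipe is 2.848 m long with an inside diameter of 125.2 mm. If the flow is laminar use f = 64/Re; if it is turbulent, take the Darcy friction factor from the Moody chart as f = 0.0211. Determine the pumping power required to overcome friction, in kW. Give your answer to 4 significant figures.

P ≈ 2.047 kW

Q = 114.4 L/s = 114.4/1000 = 0.1144 m³/s.
Cross-sectional area A = πD²/4 = π(0.1252)²/4 = 0.01231 m²; mean velocity V = Q/A = 0.1144/0.01231 = 9.292 m/s.
Reynolds number Re = ρVD/μ = 863.5 · 9.292 · 0.1252 / 0.00549 = 1.83e+05.
Re > 4000 → turbulent; use the Moody-chart value f = 0.0211.
Darcy-Weisbach: ΔP = f(L/D)(ρV²/2) = 0.0211·(2.848/0.1252)·(863.5·9.292²/2) = 0.0211·22.75·3.728e+04 = 1.789e+04 Pa.
Pumping power P = QΔP = 0.1144·1.789e+04 = 2047.1 W = 2.047 kW.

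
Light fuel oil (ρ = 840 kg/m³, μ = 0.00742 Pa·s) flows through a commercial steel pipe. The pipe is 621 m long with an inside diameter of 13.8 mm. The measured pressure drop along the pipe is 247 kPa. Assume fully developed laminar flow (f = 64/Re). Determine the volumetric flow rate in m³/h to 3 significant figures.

Q ≈ 0.172 m³/h

For laminar flow, f = 64/Re with Re = ρVD/μ, so Darcy-Weisbach reduces to ΔP = 32μLV/D². Solving for V: V = ΔP·D²/(32μL) = 2.47e+05·(0.0138)²/(32·0.00742·621) = 0.319 m/s.
Check: Re = ρVD/μ = 840·0.319·0.0138/0.00742 = 498.4 < 2300, so the laminar assumption holds.
Q = V·A = 0.319·(π/4·0.0138²) = 4.772e-05 m³/s = 0.172 m³/h.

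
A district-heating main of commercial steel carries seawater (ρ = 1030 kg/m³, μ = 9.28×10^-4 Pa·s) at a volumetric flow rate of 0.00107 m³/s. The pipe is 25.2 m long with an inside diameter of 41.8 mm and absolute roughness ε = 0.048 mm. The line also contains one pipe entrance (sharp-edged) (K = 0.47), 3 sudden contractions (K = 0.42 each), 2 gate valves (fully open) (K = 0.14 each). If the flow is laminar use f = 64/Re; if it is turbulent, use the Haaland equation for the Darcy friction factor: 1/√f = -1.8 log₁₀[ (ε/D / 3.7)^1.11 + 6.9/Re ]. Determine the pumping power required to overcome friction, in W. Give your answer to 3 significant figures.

P ≈ 5.77 W

Cross-sectional area A = πD²/4 = π(0.0418)²/4 = 0.001372 m²; mean velocity V = Q/A = 0.00107/0.001372 = 0.7797 m/s.
Reynolds number Re = ρVD/μ = 1030 · 0.7797 · 0.0418 / 0.000928 = 3.617e+04.
Re > 4000 → turbulent. Relative roughness ε/D = 4.8e-05/0.0418 = 0.00115. Haaland: 1/√f = -1.8 log₁₀[(0.00115/3.7)^1.11 + 6.9/3.617e+04] = -1.8 log₁₀[0.000128 + 0.000191] = 6.295, so f = 0.02524.
Total minor-loss coefficient ΣK = 1·0.47 + 3·0.42 + 2·0.14 = 2.01.
ΔP = [f·L/D + ΣK]·(ρV²/2) = [0.02524·25.2/0.0418 + 2.01]·(1030·0.7797²/2) = [15.22 + 2.01]·313.1 = 5393 Pa.
Pumping power P = QΔP = 0.00107·5393 = 5.771 W = 5.77 W.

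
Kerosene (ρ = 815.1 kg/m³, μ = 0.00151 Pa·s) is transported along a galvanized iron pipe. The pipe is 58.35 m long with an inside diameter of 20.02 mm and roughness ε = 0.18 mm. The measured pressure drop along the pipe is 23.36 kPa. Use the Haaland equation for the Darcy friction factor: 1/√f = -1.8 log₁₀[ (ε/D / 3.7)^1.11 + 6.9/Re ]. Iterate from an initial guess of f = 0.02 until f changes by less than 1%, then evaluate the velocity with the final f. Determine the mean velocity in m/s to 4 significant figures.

Rearranging Darcy-Weisbach: V = √(2·ΔP·D/(f·L·ρ)). With ε/D = 0.00018/0.02002 = 0.00899, iterate starting from f = 0.02:
  f = 0.02 → V = √(2·2.336e+04·0.02002/(0.02·58.35·815.1)) = 0.9916 m/s; Re = ρVD/μ = 1.072e+04; f → 0.04166
  f = 0.04166 → V = 0.6871 m/s; Re = 7425; f → 0.04359
  f = 0.04359 → V = 0.6717 m/s; Re = 7259; f → 0.04372
Converged (Δf/f < 1%). With the final f = 0.04372: V = √(2·2.336e+04·0.02002/(0.04372·58.35·815.1)) = 0.6706 m/s.

V ≈ 0.6706 m/s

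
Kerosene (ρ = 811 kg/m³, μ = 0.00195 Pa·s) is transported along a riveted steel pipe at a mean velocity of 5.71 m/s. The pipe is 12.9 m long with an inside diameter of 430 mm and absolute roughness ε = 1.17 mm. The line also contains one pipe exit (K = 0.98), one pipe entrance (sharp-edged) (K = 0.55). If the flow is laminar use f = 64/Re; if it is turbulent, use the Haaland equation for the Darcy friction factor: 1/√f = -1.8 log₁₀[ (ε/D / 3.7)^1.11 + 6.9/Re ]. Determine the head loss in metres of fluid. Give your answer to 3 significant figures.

Reynolds number Re = ρVD/μ = 811 · 5.71 · 0.43 / 0.00195 = 1.021e+06.
Re > 4000 → turbulent. Relative roughness ε/D = 0.00117/0.43 = 0.00272. Haaland: 1/√f = -1.8 log₁₀[(0.00272/3.7)^1.11 + 6.9/1.021e+06] = -1.8 log₁₀[0.000333 + 6.76e-06] = 6.245, so f = 0.02564.
Total minor-loss coefficient ΣK = 1·0.98 + 1·0.55 = 1.53.
ΔP = [f·L/D + ΣK]·(ρV²/2) = [0.02564·12.9/0.43 + 1.53]·(811·5.71²/2) = [0.7692 + 1.53]·1.322e+04 = 3.04e+04 Pa.
Head loss h_f = ΔP/(ρg) = 3.04e+04/(811·9.81) = 3.82 m.

h_f ≈ 3.82 m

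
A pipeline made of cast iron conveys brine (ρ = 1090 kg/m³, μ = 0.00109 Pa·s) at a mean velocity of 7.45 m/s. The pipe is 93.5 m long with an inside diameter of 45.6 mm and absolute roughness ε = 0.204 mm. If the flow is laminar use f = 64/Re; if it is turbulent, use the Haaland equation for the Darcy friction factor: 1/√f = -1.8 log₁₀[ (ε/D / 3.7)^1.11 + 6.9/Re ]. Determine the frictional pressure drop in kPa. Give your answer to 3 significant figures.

ΔP ≈ 1840 kPa

Reynolds number Re = ρVD/μ = 1090 · 7.45 · 0.0456 / 0.00109 = 3.397e+05.
Re > 4000 → turbulent. Relative roughness ε/D = 0.000204/0.0456 = 0.00447. Haaland: 1/√f = -1.8 log₁₀[(0.00447/3.7)^1.11 + 6.9/3.397e+05] = -1.8 log₁₀[0.000577 + 2.03e-05] = 5.802, so f = 0.0297.
Darcy-Weisbach: ΔP = f(L/D)(ρV²/2) = 0.0297·(93.5/0.0456)·(1090·7.45²/2) = 0.0297·2050·3.025e+04 = 1.842e+06 Pa.
ΔP = 1.842e+06 Pa = 1840 kPa.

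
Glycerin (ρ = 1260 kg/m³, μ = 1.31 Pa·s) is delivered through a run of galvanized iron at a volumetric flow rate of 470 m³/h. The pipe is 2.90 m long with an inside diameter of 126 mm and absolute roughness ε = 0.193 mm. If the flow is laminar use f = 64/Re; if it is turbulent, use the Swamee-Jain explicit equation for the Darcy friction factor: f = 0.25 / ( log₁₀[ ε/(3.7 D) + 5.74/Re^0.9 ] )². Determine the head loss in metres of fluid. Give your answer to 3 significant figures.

h_f ≈ 6.49 m

Q = 470 m³/h = 470/3600 = 0.1306 m³/s.
Cross-sectional area A = πD²/4 = π(0.126)²/4 = 0.01247 m²; mean velocity V = Q/A = 0.1306/0.01247 = 10.47 m/s.
Reynolds number Re = ρVD/μ = 1260 · 10.47 · 0.126 / 1.31 = 1269.
Re < 2300 → laminar flow, so f = 64/Re = 64/1269 = 0.05044 (the turbulent correlation is not needed).
Darcy-Weisbach: ΔP = f(L/D)(ρV²/2) = 0.05044·(2.9/0.126)·(1260·10.47²/2) = 0.05044·23.02·6.907e+04 = 8.018e+04 Pa.
Head loss h_f = ΔP/(ρg) = 8.018e+04/(1260·9.81) = 6.49 m.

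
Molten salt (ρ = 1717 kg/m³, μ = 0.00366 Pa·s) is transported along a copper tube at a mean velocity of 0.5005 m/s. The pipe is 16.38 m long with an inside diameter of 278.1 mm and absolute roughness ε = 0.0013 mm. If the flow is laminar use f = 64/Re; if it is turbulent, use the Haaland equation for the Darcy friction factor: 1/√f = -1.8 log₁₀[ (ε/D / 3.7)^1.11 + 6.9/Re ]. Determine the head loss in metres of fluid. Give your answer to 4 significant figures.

h_f ≈ 0.01469 m

Reynolds number Re = ρVD/μ = 1717 · 0.5005 · 0.2781 / 0.00366 = 6.53e+04.
Re > 4000 → turbulent. Relative roughness ε/D = 1.3e-06/0.2781 = 4.67e-06. Haaland: 1/√f = -1.8 log₁₀[(4.67e-06/3.7)^1.11 + 6.9/6.53e+04] = -1.8 log₁₀[2.84e-07 + 0.000106] = 7.155, so f = 0.01953.
Darcy-Weisbach: ΔP = f(L/D)(ρV²/2) = 0.01953·(16.38/0.2781)·(1717·0.5005²/2) = 0.01953·58.9·215.1 = 247.4 Pa.
Head loss h_f = ΔP/(ρg) = 247.4/(1717·9.81) = 0.01469 m.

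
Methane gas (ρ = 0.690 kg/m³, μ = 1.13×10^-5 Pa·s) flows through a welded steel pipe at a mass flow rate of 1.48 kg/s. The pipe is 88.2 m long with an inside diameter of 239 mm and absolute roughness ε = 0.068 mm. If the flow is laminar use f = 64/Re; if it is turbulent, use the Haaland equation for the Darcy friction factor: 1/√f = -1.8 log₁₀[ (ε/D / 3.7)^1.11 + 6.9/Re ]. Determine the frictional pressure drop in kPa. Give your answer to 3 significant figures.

ΔP ≈ 4.57 kPa

A = πD²/4 = π(0.239)²/4 = 0.04486 m²; mean velocity V = ṁ/(ρA) = 1.48/(0.69 · 0.04486) = 47.81 m/s.
Reynolds number Re = ρVD/μ = 0.69 · 47.81 · 0.239 / 1.13e-05 = 6.977e+05.
Re > 4000 → turbulent. Relative roughness ε/D = 6.8e-05/0.239 = 0.000285. Haaland: 1/√f = -1.8 log₁₀[(0.000285/3.7)^1.11 + 6.9/6.977e+05] = -1.8 log₁₀[2.71e-05 + 9.89e-06] = 7.977, so f = 0.01572.
Darcy-Weisbach: ΔP = f(L/D)(ρV²/2) = 0.01572·(88.2/0.239)·(0.69·47.81²/2) = 0.01572·369·788.6 = 4574 Pa.
ΔP = 4574 Pa = 4.57 kPa.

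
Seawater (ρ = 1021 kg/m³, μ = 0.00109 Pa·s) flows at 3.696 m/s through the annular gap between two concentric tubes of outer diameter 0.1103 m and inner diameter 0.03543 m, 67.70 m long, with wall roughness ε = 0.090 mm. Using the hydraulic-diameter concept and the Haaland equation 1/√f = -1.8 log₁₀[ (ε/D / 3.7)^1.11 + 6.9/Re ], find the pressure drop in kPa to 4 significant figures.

Hydraulic diameter D_h = 4A/P = D_o - D_i = 0.1103 - 0.03543 = 0.07487 m.
Re = ρVD_h/μ = 1021·3.696·0.07487/0.00109 = 2.592e+05.
ε/D_h = 9e-05/0.07487 = 0.0012; Haaland gives 1/√f = -1.8 log₁₀[0.000134+2.66e-05] = 6.828, so f = 0.02145.
ΔP = f(L/D_h)(ρV²/2) = 0.02145·67.7/0.07487·6974 = 1.352e+05 Pa.
ΔP = 135.2 kPa.

ΔP ≈ 135.2 kPa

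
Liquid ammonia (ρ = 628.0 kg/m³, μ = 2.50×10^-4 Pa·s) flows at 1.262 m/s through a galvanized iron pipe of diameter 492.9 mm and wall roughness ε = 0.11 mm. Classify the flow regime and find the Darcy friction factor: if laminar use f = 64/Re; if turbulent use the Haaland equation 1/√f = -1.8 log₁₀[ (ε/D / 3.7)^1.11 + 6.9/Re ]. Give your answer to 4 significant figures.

f ≈ 0.01459

Re = ρVD/μ = 628·1.262·0.4929/0.00025 = 1.563e+06.
Re > 4000 → turbulent. ε/D = 0.00011/0.4929 = 0.000223; Haaland: 1/√f = -1.8 log₁₀[2.07e-05 + 4.42e-06] = 8.28, so f = 0.01459.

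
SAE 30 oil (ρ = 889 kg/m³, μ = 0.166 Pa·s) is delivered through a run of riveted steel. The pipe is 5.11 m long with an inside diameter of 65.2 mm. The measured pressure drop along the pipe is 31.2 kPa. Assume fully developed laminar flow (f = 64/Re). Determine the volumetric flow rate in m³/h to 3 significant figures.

For laminar flow, f = 64/Re with Re = ρVD/μ, so Darcy-Weisbach reduces to ΔP = 32μLV/D². Solving for V: V = ΔP·D²/(32μL) = 3.12e+04·(0.0652)²/(32·0.166·5.11) = 4.886 m/s.
Check: Re = ρVD/μ = 889·4.886·0.0652/0.166 = 1706 < 2300, so the laminar assumption holds.
Q = V·A = 4.886·(π/4·0.0652²) = 0.01631 m³/s = 58.7 m³/h.

Q ≈ 58.7 m³/h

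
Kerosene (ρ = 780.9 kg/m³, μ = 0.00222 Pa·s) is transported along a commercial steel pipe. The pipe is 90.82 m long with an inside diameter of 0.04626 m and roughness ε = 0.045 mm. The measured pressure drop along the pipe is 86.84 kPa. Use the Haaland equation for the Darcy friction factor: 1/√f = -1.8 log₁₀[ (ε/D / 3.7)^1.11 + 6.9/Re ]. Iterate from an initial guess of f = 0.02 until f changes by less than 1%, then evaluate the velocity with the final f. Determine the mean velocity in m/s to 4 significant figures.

Rearranging Darcy-Weisbach: V = √(2·ΔP·D/(f·L·ρ)). With ε/D = 4.5e-05/0.04626 = 0.000973, iterate starting from f = 0.02:
  f = 0.02 → V = √(2·8.684e+04·0.04626/(0.02·90.82·780.9)) = 2.38 m/s; Re = ρVD/μ = 3.873e+04; f → 0.02454
  f = 0.02454 → V = 2.148 m/s; Re = 3.496e+04; f → 0.02494
  f = 0.02494 → V = 2.131 m/s; Re = 3.468e+04; f → 0.02497
Converged (Δf/f < 1%). With the final f = 0.02497: V = √(2·8.684e+04·0.04626/(0.02497·90.82·780.9)) = 2.13 m/s.

V ≈ 2.130 m/s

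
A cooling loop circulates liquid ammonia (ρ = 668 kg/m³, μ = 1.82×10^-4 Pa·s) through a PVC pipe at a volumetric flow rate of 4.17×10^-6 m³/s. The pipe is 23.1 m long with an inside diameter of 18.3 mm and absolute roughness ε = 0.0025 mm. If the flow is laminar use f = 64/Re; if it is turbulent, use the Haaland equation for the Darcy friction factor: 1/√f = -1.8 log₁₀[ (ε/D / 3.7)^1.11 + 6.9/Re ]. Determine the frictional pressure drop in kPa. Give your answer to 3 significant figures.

Cross-sectional area A = πD²/4 = π(0.0183)²/4 = 0.000263 m²; mean velocity V = Q/A = 4.17e-06/0.000263 = 0.01585 m/s.
Reynolds number Re = ρVD/μ = 668 · 0.01585 · 0.0183 / 0.000182 = 1065.
Re < 2300 → laminar flow, so f = 64/Re = 64/1065 = 0.0601 (the turbulent correlation is not needed).
Darcy-Weisbach: ΔP = f(L/D)(ρV²/2) = 0.0601·(23.1/0.0183)·(668·0.01585²/2) = 0.0601·1262·0.08395 = 6.369 Pa.
ΔP = 6.369 Pa = 0.00637 kPa.

ΔP ≈ 0.00637 kPa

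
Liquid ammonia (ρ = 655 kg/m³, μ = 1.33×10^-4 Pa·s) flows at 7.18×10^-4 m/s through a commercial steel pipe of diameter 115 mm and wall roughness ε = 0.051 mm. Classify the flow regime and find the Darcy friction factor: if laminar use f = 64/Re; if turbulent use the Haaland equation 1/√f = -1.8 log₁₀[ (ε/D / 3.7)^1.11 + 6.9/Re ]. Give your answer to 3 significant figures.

f ≈ 0.157

Re = ρVD/μ = 655·0.000718·0.115/0.000133 = 406.6.
Re < 2300 → laminar, so f = 64/Re = 0.1574 (roughness is irrelevant in laminar flow).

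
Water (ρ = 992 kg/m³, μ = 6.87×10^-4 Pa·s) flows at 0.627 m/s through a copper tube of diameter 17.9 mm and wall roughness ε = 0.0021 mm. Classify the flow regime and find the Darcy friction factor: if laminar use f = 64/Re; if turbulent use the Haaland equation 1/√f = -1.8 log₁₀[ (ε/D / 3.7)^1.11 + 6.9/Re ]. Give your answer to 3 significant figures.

Re = ρVD/μ = 992·0.627·0.0179/0.000687 = 1.621e+04.
Re > 4000 → turbulent. ε/D = 2.1e-06/0.0179 = 0.000117; Haaland: 1/√f = -1.8 log₁₀[1.01e-05 + 0.000426] = 6.049, so f = 0.02733.

f ≈ 0.0273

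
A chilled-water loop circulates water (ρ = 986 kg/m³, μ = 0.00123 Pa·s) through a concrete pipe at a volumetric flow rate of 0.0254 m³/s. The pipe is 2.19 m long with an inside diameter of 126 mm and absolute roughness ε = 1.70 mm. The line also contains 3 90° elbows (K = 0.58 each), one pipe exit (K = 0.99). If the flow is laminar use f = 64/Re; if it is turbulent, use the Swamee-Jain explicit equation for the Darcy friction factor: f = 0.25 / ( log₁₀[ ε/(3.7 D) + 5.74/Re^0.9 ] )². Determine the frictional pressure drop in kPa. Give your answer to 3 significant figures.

Cross-sectional area A = πD²/4 = π(0.126)²/4 = 0.01247 m²; mean velocity V = Q/A = 0.0254/0.01247 = 2.037 m/s.
Reynolds number Re = ρVD/μ = 986 · 2.037 · 0.126 / 0.00123 = 2.058e+05.
Re > 4000 → turbulent. Relative roughness ε/D = 0.0017/0.126 = 0.0135. Swamee-Jain: f = 0.25/(log₁₀[0.0135/3.7 + 5.74/2.058e+05^0.9])² = 0.25/(log₁₀[0.00365 + 9.48e-05])² = 0.25/(-2.427)² = 0.04244.
Total minor-loss coefficient ΣK = 3·0.58 + 1·0.99 = 2.73.
ΔP = [f·L/D + ΣK]·(ρV²/2) = [0.04244·2.19/0.126 + 2.73]·(986·2.037²/2) = [0.7377 + 2.73]·2046 = 7094 Pa.
ΔP = 7094 Pa = 7.09 kPa.

ΔP ≈ 7.09 kPa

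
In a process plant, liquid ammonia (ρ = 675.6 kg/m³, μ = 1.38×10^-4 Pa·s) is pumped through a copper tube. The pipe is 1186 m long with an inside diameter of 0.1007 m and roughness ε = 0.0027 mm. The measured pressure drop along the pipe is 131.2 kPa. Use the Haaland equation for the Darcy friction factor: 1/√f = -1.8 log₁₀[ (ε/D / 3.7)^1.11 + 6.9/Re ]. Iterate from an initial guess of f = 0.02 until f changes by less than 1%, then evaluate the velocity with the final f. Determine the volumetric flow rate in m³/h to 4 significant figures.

Rearranging Darcy-Weisbach: V = √(2·ΔP·D/(f·L·ρ)). With ε/D = 2.7e-06/0.1007 = 2.68e-05, iterate starting from f = 0.02:
  f = 0.02 → V = √(2·1.312e+05·0.1007/(0.02·1186·675.6)) = 1.284 m/s; Re = ρVD/μ = 6.33e+05; f → 0.01291
  f = 0.01291 → V = 1.599 m/s; Re = 7.881e+05; f → 0.0125
  f = 0.0125 → V = 1.624 m/s; Re = 8.008e+05; f → 0.01247
Converged (Δf/f < 1%). With the final f = 0.01247: V = √(2·1.312e+05·0.1007/(0.01247·1186·675.6)) = 1.626 m/s.
Q = V·A = 1.626·(π/4·0.1007²) = 0.01295 m³/s = 46.63 m³/h.

Q ≈ 46.63 m³/h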